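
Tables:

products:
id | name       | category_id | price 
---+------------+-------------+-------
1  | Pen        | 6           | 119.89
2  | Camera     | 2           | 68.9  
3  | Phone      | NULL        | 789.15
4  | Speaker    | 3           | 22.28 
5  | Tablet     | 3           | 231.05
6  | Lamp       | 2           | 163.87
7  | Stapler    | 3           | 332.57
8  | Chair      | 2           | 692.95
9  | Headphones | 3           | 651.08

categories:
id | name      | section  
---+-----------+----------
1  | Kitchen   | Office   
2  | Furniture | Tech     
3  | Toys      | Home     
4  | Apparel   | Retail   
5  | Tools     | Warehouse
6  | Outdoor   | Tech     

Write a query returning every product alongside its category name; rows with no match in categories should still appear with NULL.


LEFT JOIN keeps every row from products (the left table); where category_id has no match in categories, the category columns become NULL. Walk through each product:
  - product 1 (Pen): category_id=6 -> matches Outdoor
  - product 2 (Camera): category_id=2 -> matches Furniture
  - product 3 (Phone): category_id=NULL, no match -> kept with NULL
  - product 4 (Speaker): category_id=3 -> matches Toys
  - product 5 (Tablet): category_id=3 -> matches Toys
  - product 6 (Lamp): category_id=2 -> matches Furniture
  - product 7 (Stapler): category_id=3 -> matches Toys
  - product 8 (Chair): category_id=2 -> matches Furniture
  - product 9 (Headphones): category_id=3 -> matches Toys
All 9 rows appear; 1 has NULL category.

SQL:
SELECT a.name, b.name AS category
FROM products a
LEFT JOIN categories b ON a.category_id = b.id

Result:
name       | category 
-----------+----------
Pen        | Outdoor  
Camera     | Furniture
Phone      | NULL     
Speaker    | Toys     
Tablet     | Toys     
Lamp       | Furniture
Stapler    | Toys     
Chair      | Furniture
Headphones | Toys     


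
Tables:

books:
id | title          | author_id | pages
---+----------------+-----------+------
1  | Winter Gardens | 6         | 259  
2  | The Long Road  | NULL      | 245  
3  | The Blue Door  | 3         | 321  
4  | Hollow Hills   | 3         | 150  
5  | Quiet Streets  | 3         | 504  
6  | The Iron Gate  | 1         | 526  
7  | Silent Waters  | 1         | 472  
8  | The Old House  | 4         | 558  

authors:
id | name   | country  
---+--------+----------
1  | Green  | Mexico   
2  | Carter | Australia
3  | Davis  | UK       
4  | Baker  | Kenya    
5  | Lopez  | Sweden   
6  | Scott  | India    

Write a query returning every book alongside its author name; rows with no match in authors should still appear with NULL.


LEFT JOIN keeps every row from books (the left table); where author_id has no match in authors, the author columns become NULL. Walk through each book:
  - book 1 (Winter Gardens): author_id=6 -> matches Scott
  - book 2 (The Long Road): author_id=NULL, no match -> kept with NULL
  - book 3 (The Blue Door): author_id=3 -> matches Davis
  - book 4 (Hollow Hills): author_id=3 -> matches Davis
  - book 5 (Quiet Streets): author_id=3 -> matches Davis
  - book 6 (The Iron Gate): author_id=1 -> matches Green
  - book 7 (Silent Waters): author_id=1 -> matches Green
  - book 8 (The Old House): author_id=4 -> matches Baker
All 8 rows appear; 1 has NULL author.

SQL:
SELECT a.title, b.name AS author
FROM books a
LEFT JOIN authors b ON a.author_id = b.id

Result:
title          | author
---------------+-------
Winter Gardens | Scott 
The Long Road  | NULL  
The Blue Door  | Davis 
Hollow Hills   | Davis 
Quiet Streets  | Davis 
The Iron Gate  | Green 
Silent Waters  | Green 
The Old House  | Baker 


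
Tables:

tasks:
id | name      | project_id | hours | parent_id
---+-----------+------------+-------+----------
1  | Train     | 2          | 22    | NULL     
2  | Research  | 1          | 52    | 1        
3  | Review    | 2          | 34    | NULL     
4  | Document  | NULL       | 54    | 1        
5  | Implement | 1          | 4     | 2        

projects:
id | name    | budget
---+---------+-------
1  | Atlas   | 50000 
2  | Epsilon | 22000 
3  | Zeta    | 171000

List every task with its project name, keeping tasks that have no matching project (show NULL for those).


LEFT JOIN keeps every row from tasks (the left table); where project_id has no match in projects, the project columns become NULL. Walk through each task:
  - task 1 (Train): project_id=2 -> matches Epsilon
  - task 2 (Research): project_id=1 -> matches Atlas
  - task 3 (Review): project_id=2 -> matches Epsilon
  - task 4 (Document): project_id=NULL, no match -> kept with NULL
  - task 5 (Implement): project_id=1 -> matches Atlas
All 5 rows appear; 1 has NULL project.

SQL:
SELECT a.name, b.name AS project
FROM tasks a
LEFT JOIN projects b ON a.project_id = b.id

Result:
name      | project
----------+--------
Train     | Epsilon
Research  | Atlas  
Review    | Epsilon
Document  | NULL   
Implement | Atlas  


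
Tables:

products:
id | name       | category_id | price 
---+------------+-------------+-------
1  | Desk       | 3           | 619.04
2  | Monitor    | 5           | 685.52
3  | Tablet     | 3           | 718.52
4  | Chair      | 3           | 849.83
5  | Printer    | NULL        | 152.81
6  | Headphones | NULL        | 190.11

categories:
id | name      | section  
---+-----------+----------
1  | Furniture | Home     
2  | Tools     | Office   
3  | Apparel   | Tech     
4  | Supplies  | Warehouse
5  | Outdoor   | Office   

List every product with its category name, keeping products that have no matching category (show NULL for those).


LEFT JOIN keeps every row from products (the left table); where category_id has no match in categories, the category columns become NULL. Walk through each product:
  - product 1 (Desk): category_id=3 -> matches Apparel
  - product 2 (Monitor): category_id=5 -> matches Outdoor
  - product 3 (Tablet): category_id=3 -> matches Apparel
  - product 4 (Chair): category_id=3 -> matches Apparel
  - product 5 (Printer): category_id=NULL, no match -> kept with NULL
  - product 6 (Headphones): category_id=NULL, no match -> kept with NULL
All 6 rows appear; 2 have NULL category.

SQL:
SELECT a.name, b.name AS category
FROM products a
LEFT JOIN categories b ON a.category_id = b.id

Result:
name       | category
-----------+---------
Desk       | Apparel 
Monitor    | Outdoor 
Tablet     | Apparel 
Chair      | Apparel 
Printer    | NULL    
Headphones | NULL    


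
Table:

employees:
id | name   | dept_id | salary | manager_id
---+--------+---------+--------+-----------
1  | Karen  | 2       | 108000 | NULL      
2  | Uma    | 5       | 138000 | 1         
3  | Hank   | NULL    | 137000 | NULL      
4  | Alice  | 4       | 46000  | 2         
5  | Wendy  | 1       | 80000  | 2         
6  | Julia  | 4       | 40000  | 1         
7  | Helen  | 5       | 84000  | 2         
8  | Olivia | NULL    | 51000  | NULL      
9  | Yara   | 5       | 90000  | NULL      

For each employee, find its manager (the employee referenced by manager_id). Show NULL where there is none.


This is a self-join: employees is joined to a second copy of itself, matching each row's manager_id to another row's id. Use LEFT JOIN so rows with manager_id=NULL are kept.
  - employee 1 (Karen): manager_id=NULL -> NULL
  - employee 2 (Uma): manager_id=1 -> Karen
  - employee 3 (Hank): manager_id=NULL -> NULL
  - employee 4 (Alice): manager_id=2 -> Uma
  - employee 5 (Wendy): manager_id=2 -> Uma
  - employee 6 (Julia): manager_id=1 -> Karen
  - employee 7 (Helen): manager_id=2 -> Uma
  - employee 8 (Olivia): manager_id=NULL -> NULL
  - employee 9 (Yara): manager_id=NULL -> NULL

SQL:
SELECT a.name AS item, b.name AS manager
FROM employees a
LEFT JOIN employees b ON a.manager_id = b.id

Result:
item   | manager
-------+--------
Karen  | NULL   
Uma    | Karen  
Hank   | NULL   
Alice  | Uma    
Wendy  | Uma    
Julia  | Karen  
Helen  | Uma    
Olivia | NULL   
Yara   | NULL   


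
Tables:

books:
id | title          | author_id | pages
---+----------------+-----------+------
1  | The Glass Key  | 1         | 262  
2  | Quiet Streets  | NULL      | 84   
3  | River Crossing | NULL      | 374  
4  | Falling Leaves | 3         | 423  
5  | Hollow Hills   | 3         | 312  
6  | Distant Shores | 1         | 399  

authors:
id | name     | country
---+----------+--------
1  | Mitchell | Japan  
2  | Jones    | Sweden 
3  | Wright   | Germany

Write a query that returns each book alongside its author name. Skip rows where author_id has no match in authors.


INNER JOIN keeps only books rows whose author_id matches an id in authors. Walk through each book:
  - book 1 (The Glass Key): author_id=1 -> matches Mitchell
  - book 2 (Quiet Streets): author_id=NULL, no match -> dropped
  - book 3 (River Crossing): author_id=NULL, no match -> dropped
  - book 4 (Falling Leaves): author_id=3 -> matches Wright
  - book 5 (Hollow Hills): author_id=3 -> matches Wright
  - book 6 (Distant Shores): author_id=1 -> matches Mitchell
So 2 of 6 rows are dropped.

SQL:
SELECT a.title, b.name AS author
FROM books a
INNER JOIN authors b ON a.author_id = b.id

Result:
title          | author  
---------------+---------
The Glass Key  | Mitchell
Falling Leaves | Wright  
Hollow Hills   | Wright  
Distant Shores | Mitchell


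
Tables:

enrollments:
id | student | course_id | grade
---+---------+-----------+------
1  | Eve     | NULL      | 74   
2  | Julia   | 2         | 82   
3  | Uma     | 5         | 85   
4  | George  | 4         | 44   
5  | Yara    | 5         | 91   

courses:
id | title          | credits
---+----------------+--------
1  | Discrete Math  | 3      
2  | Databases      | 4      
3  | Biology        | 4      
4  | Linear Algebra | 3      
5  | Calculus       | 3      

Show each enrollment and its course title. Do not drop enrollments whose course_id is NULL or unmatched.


LEFT JOIN keeps every row from enrollments (the left table); where course_id has no match in courses, the course columns become NULL. Walk through each enrollment:
  - enrollment 1 (Eve): course_id=NULL, no match -> kept with NULL
  - enrollment 2 (Julia): course_id=2 -> matches Databases
  - enrollment 3 (Uma): course_id=5 -> matches Calculus
  - enrollment 4 (George): course_id=4 -> matches Linear Algebra
  - enrollment 5 (Yara): course_id=5 -> matches Calculus
All 5 rows appear; 1 has NULL course.

SQL:
SELECT a.student, b.title AS course
FROM enrollments a
LEFT JOIN courses b ON a.course_id = b.id

Result:
student | course        
--------+---------------
Eve     | NULL          
Julia   | Databases     
Uma     | Calculus      
George  | Linear Algebra
Yara    | Calculus      


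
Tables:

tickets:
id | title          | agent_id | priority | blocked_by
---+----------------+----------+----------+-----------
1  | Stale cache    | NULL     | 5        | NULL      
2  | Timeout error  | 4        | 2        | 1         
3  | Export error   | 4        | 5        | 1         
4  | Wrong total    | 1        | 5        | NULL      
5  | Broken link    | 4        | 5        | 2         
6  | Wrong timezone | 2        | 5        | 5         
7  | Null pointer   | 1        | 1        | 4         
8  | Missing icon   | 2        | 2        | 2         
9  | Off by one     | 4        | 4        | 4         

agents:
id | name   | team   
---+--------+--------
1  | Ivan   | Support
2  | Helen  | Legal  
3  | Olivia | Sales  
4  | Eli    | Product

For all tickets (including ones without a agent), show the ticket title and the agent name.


LEFT JOIN keeps every row from tickets (the left table); where agent_id has no match in agents, the agent columns become NULL. Walk through each ticket:
  - ticket 1 (Stale cache): agent_id=NULL, no match -> kept with NULL
  - ticket 2 (Timeout error): agent_id=4 -> matches Eli
  - ticket 3 (Export error): agent_id=4 -> matches Eli
  - ticket 4 (Wrong total): agent_id=1 -> matches Ivan
  - ticket 5 (Broken link): agent_id=4 -> matches Eli
  - ticket 6 (Wrong timezone): agent_id=2 -> matches Helen
  - ticket 7 (Null pointer): agent_id=1 -> matches Ivan
  - ticket 8 (Missing icon): agent_id=2 -> matches Helen
  - ticket 9 (Off by one): agent_id=4 -> matches Eli
All 9 rows appear; 1 has NULL agent.

SQL:
SELECT a.title, b.name AS agent
FROM tickets a
LEFT JOIN agents b ON a.agent_id = b.id

Result:
title          | agent
---------------+------
Stale cache    | NULL 
Timeout error  | Eli  
Export error   | Eli  
Wrong total    | Ivan 
Broken link    | Eli  
Wrong timezone | Helen
Null pointer   | Ivan 
Missing icon   | Helen
Off by one     | Eli  


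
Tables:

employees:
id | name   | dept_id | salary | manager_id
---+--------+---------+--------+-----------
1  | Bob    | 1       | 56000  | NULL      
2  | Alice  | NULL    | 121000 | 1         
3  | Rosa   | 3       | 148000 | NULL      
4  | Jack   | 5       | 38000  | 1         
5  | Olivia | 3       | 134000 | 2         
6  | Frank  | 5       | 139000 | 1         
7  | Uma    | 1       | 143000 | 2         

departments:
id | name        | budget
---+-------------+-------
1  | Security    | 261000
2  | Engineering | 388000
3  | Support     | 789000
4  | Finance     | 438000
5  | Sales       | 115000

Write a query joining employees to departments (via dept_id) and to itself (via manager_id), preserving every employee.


Two LEFT JOINs from the same base table employees: one to departments via dept_id, one to employees itself via manager_id. Both are LEFT so every employee is preserved.
Match against departments:
  - employee 1 (Bob): dept_id=1 -> matches Security
  - employee 2 (Alice): dept_id=NULL, no match -> kept with NULL
  - employee 3 (Rosa): dept_id=3 -> matches Support
  - employee 4 (Jack): dept_id=5 -> matches Sales
  - employee 5 (Olivia): dept_id=3 -> matches Support
  - employee 6 (Frank): dept_id=5 -> matches Sales
  - employee 7 (Uma): dept_id=1 -> matches Security
Match against employees (self):
  - employee 1 (Bob): manager_id=NULL -> NULL
  - employee 2 (Alice): manager_id=1 -> Bob
  - employee 3 (Rosa): manager_id=NULL -> NULL
  - employee 4 (Jack): manager_id=1 -> Bob
  - employee 5 (Olivia): manager_id=2 -> Alice
  - employee 6 (Frank): manager_id=1 -> Bob
  - employee 7 (Uma): manager_id=2 -> Alice

SQL:
SELECT a.name, b.name AS department, c.name AS manager
FROM employees a
LEFT JOIN departments b ON a.dept_id = b.id
LEFT JOIN employees c ON a.manager_id = c.id

Result:
name   | department | manager
-------+------------+--------
Bob    | Security   | NULL   
Alice  | NULL       | Bob    
Rosa   | Support    | NULL   
Jack   | Sales      | Bob    
Olivia | Support    | Alice  
Frank  | Sales      | Bob    
Uma    | Security   | Alice  


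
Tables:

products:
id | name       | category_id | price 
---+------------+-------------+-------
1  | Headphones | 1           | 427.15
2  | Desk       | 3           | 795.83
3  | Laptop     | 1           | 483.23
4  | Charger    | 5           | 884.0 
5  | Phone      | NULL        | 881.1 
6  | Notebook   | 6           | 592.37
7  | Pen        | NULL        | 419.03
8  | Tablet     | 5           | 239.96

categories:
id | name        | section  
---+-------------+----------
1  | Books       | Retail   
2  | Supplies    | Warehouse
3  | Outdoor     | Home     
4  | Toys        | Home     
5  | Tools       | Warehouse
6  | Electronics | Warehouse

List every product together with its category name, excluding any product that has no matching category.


INNER JOIN keeps only products rows whose category_id matches an id in categories. Walk through each product:
  - product 1 (Headphones): category_id=1 -> matches Books
  - product 2 (Desk): category_id=3 -> matches Outdoor
  - product 3 (Laptop): category_id=1 -> matches Books
  - product 4 (Charger): category_id=5 -> matches Tools
  - product 5 (Phone): category_id=NULL, no match -> dropped
  - product 6 (Notebook): category_id=6 -> matches Electronics
  - product 7 (Pen): category_id=NULL, no match -> dropped
  - product 8 (Tablet): category_id=5 -> matches Tools
So 2 of 8 rows are dropped.

SQL:
SELECT a.name, b.name AS category
FROM products a
INNER JOIN categories b ON a.category_id = b.id

Result:
name       | category   
-----------+------------
Headphones | Books      
Desk       | Outdoor    
Laptop     | Books      
Charger    | Tools      
Notebook   | Electronics
Tablet     | Tools      


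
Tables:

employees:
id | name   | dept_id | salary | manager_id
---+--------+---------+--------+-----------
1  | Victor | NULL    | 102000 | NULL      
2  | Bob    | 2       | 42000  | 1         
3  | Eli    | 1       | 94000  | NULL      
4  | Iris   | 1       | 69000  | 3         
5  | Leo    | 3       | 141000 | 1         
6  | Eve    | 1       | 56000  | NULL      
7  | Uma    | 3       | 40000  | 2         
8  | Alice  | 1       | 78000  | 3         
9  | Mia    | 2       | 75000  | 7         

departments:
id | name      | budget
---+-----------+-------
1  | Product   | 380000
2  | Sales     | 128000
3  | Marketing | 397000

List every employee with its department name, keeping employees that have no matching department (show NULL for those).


LEFT JOIN keeps every row from employees (the left table); where dept_id has no match in departments, the department columns become NULL. Walk through each employee:
  - employee 1 (Victor): dept_id=NULL, no match -> kept with NULL
  - employee 2 (Bob): dept_id=2 -> matches Sales
  - employee 3 (Eli): dept_id=1 -> matches Product
  - employee 4 (Iris): dept_id=1 -> matches Product
  - employee 5 (Leo): dept_id=3 -> matches Marketing
  - employee 6 (Eve): dept_id=1 -> matches Product
  - employee 7 (Uma): dept_id=3 -> matches Marketing
  - employee 8 (Alice): dept_id=1 -> matches Product
  - employee 9 (Mia): dept_id=2 -> matches Sales
All 9 rows appear; 1 has NULL department.

SQL:
SELECT a.name, b.name AS department
FROM employees a
LEFT JOIN departments b ON a.dept_id = b.id

Result:
name   | department
-------+-----------
Victor | NULL      
Bob    | Sales     
Eli    | Product   
Iris   | Product   
Leo    | Marketing 
Eve    | Product   
Uma    | Marketing 
Alice  | Product   
Mia    | Sales     


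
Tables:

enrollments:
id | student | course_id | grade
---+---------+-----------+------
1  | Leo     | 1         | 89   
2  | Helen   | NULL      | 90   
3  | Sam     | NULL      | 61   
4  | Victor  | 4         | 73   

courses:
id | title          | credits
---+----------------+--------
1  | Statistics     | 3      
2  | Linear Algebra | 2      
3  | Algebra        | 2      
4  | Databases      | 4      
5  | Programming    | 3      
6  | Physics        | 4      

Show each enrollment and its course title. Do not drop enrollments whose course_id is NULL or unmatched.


LEFT JOIN keeps every row from enrollments (the left table); where course_id has no match in courses, the course columns become NULL. Walk through each enrollment:
  - enrollment 1 (Leo): course_id=1 -> matches Statistics
  - enrollment 2 (Helen): course_id=NULL, no match -> kept with NULL
  - enrollment 3 (Sam): course_id=NULL, no match -> kept with NULL
  - enrollment 4 (Victor): course_id=4 -> matches Databases
All 4 rows appear; 2 have NULL course.

SQL:
SELECT a.student, b.title AS course
FROM enrollments a
LEFT JOIN courses b ON a.course_id = b.id

Result:
student | course    
--------+-----------
Leo     | Statistics
Helen   | NULL      
Sam     | NULL      
Victor  | Databases 


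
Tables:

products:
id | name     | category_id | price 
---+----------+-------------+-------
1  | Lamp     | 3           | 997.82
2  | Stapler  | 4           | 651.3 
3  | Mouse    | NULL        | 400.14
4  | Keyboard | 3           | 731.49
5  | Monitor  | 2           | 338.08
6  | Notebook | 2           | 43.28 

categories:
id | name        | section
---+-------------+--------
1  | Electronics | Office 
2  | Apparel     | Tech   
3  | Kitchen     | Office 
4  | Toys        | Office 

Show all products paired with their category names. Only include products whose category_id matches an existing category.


INNER JOIN keeps only products rows whose category_id matches an id in categories. Walk through each product:
  - product 1 (Lamp): category_id=3 -> matches Kitchen
  - product 2 (Stapler): category_id=4 -> matches Toys
  - product 3 (Mouse): category_id=NULL, no match -> dropped
  - product 4 (Keyboard): category_id=3 -> matches Kitchen
  - product 5 (Monitor): category_id=2 -> matches Apparel
  - product 6 (Notebook): category_id=2 -> matches Apparel
So 1 of 6 rows is dropped.

SQL:
SELECT a.name, b.name AS category
FROM products a
INNER JOIN categories b ON a.category_id = b.id

Result:
name     | category
---------+---------
Lamp     | Kitchen 
Stapler  | Toys    
Keyboard | Kitchen 
Monitor  | Apparel 
Notebook | Apparel 


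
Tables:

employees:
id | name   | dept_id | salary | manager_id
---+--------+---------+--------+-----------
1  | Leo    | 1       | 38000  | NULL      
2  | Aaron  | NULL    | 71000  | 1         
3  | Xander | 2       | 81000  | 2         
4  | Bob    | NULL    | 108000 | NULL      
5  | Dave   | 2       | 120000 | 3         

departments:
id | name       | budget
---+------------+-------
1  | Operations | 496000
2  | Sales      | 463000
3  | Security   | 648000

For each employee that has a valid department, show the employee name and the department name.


INNER JOIN keeps only employees rows whose dept_id matches an id in departments. Walk through each employee:
  - employee 1 (Leo): dept_id=1 -> matches Operations
  - employee 2 (Aaron): dept_id=NULL, no match -> dropped
  - employee 3 (Xander): dept_id=2 -> matches Sales
  - employee 4 (Bob): dept_id=NULL, no match -> dropped
  - employee 5 (Dave): dept_id=2 -> matches Sales
So 2 of 5 rows are dropped.

SQL:
SELECT a.name, b.name AS department
FROM employees a
INNER JOIN departments b ON a.dept_id = b.id

Result:
name   | department
-------+-----------
Leo    | Operations
Xander | Sales     
Dave   | Sales     


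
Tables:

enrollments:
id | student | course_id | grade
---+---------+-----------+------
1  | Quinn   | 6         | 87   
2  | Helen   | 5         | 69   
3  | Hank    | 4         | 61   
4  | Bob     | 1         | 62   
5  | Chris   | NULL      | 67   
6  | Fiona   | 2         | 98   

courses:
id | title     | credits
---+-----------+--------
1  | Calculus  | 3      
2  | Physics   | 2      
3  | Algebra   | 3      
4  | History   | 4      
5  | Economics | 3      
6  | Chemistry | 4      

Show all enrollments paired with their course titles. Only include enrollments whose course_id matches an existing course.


INNER JOIN keeps only enrollments rows whose course_id matches an id in courses. Walk through each enrollment:
  - enrollment 1 (Quinn): course_id=6 -> matches Chemistry
  - enrollment 2 (Helen): course_id=5 -> matches Economics
  - enrollment 3 (Hank): course_id=4 -> matches History
  - enrollment 4 (Bob): course_id=1 -> matches Calculus
  - enrollment 5 (Chris): course_id=NULL, no match -> dropped
  - enrollment 6 (Fiona): course_id=2 -> matches Physics
So 1 of 6 rows is dropped.

SQL:
SELECT a.student, b.title AS course
FROM enrollments a
INNER JOIN courses b ON a.course_id = b.id

Result:
student | course   
--------+----------
Quinn   | Chemistry
Helen   | Economics
Hank    | History  
Bob     | Calculus 
Fiona   | Physics  


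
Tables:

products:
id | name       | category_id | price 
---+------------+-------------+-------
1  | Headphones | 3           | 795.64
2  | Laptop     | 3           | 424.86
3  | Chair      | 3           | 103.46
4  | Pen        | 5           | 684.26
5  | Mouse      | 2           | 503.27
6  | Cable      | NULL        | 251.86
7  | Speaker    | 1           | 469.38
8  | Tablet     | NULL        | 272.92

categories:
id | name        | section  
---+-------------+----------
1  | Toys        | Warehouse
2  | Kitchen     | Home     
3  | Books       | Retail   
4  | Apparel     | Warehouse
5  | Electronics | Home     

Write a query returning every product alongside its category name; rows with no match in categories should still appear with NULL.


LEFT JOIN keeps every row from products (the left table); where category_id has no match in categories, the category columns become NULL. Walk through each product:
  - product 1 (Headphones): category_id=3 -> matches Books
  - product 2 (Laptop): category_id=3 -> matches Books
  - product 3 (Chair): category_id=3 -> matches Books
  - product 4 (Pen): category_id=5 -> matches Electronics
  - product 5 (Mouse): category_id=2 -> matches Kitchen
  - product 6 (Cable): category_id=NULL, no match -> kept with NULL
  - product 7 (Speaker): category_id=1 -> matches Toys
  - product 8 (Tablet): category_id=NULL, no match -> kept with NULL
All 8 rows appear; 2 have NULL category.

SQL:
SELECT a.name, b.name AS category
FROM products a
LEFT JOIN categories b ON a.category_id = b.id

Result:
name       | category   
-----------+------------
Headphones | Books      
Laptop     | Books      
Chair      | Books      
Pen        | Electronics
Mouse      | Kitchen    
Cable      | NULL       
Speaker    | Toys       
Tablet     | NULL       


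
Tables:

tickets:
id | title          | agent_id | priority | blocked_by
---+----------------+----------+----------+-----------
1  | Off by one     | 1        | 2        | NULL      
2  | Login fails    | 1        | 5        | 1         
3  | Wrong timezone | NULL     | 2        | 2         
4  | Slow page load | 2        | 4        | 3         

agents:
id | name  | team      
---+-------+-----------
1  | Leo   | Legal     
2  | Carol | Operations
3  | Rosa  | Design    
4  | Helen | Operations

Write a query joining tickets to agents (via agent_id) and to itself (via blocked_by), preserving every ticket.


Two LEFT JOINs from the same base table tickets: one to agents via agent_id, one to tickets itself via blocked_by. Both are LEFT so every ticket is preserved.
Match against agents:
  - ticket 1 (Off by one): agent_id=1 -> matches Leo
  - ticket 2 (Login fails): agent_id=1 -> matches Leo
  - ticket 3 (Wrong timezone): agent_id=NULL, no match -> kept with NULL
  - ticket 4 (Slow page load): agent_id=2 -> matches Carol
Match against tickets (self):
  - ticket 1 (Off by one): blocked_by=NULL -> NULL
  - ticket 2 (Login fails): blocked_by=1 -> Off by one
  - ticket 3 (Wrong timezone): blocked_by=2 -> Login fails
  - ticket 4 (Slow page load): blocked_by=3 -> Wrong timezone

SQL:
SELECT a.title, b.name AS agent, c.title AS blocked_by
FROM tickets a
LEFT JOIN agents b ON a.agent_id = b.id
LEFT JOIN tickets c ON a.blocked_by = c.id

Result:
title          | agent | blocked_by    
---------------+-------+---------------
Off by one     | Leo   | NULL          
Login fails    | Leo   | Off by one    
Wrong timezone | NULL  | Login fails   
Slow page load | Carol | Wrong timezone


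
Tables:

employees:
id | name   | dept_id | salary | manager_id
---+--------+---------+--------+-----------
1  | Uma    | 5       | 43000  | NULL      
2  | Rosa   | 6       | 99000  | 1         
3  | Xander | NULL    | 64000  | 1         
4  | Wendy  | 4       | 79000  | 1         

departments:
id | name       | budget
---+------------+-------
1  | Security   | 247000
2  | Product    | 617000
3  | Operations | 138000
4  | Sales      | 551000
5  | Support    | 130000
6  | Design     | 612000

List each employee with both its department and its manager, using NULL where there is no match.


Two LEFT JOINs from the same base table employees: one to departments via dept_id, one to employees itself via manager_id. Both are LEFT so every employee is preserved.
Match against departments:
  - employee 1 (Uma): dept_id=5 -> matches Support
  - employee 2 (Rosa): dept_id=6 -> matches Design
  - employee 3 (Xander): dept_id=NULL, no match -> kept with NULL
  - employee 4 (Wendy): dept_id=4 -> matches Sales
Match against employees (self):
  - employee 1 (Uma): manager_id=NULL -> NULL
  - employee 2 (Rosa): manager_id=1 -> Uma
  - employee 3 (Xander): manager_id=1 -> Uma
  - employee 4 (Wendy): manager_id=1 -> Uma

SQL:
SELECT a.name, b.name AS department, c.name AS manager
FROM employees a
LEFT JOIN departments b ON a.dept_id = b.id
LEFT JOIN employees c ON a.manager_id = c.id

Result:
name   | department | manager
-------+------------+--------
Uma    | Support    | NULL   
Rosa   | Design     | Uma    
Xander | NULL       | Uma    
Wendy  | Sales      | Uma    


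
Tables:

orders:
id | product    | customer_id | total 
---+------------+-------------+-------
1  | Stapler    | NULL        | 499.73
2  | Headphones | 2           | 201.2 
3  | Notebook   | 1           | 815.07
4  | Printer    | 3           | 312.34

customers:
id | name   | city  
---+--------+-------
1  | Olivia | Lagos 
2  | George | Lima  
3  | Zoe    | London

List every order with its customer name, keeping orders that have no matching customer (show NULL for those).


LEFT JOIN keeps every row from orders (the left table); where customer_id has no match in customers, the customer columns become NULL. Walk through each order:
  - order 1 (Stapler): customer_id=NULL, no match -> kept with NULL
  - order 2 (Headphones): customer_id=2 -> matches George
  - order 3 (Notebook): customer_id=1 -> matches Olivia
  - order 4 (Printer): customer_id=3 -> matches Zoe
All 4 rows appear; 1 has NULL customer.

SQL:
SELECT a.product, b.name AS customer
FROM orders a
LEFT JOIN customers b ON a.customer_id = b.id

Result:
product    | customer
-----------+---------
Stapler    | NULL    
Headphones | George  
Notebook   | Olivia  
Printer    | Zoe     


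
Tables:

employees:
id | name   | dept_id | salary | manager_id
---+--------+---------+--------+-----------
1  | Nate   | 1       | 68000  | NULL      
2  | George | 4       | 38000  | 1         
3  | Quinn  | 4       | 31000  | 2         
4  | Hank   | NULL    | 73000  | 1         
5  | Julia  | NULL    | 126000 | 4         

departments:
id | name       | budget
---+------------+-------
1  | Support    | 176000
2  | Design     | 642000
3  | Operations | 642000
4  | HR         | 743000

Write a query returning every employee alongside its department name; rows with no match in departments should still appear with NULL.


LEFT JOIN keeps every row from employees (the left table); where dept_id has no match in departments, the department columns become NULL. Walk through each employee:
  - employee 1 (Nate): dept_id=1 -> matches Support
  - employee 2 (George): dept_id=4 -> matches HR
  - employee 3 (Quinn): dept_id=4 -> matches HR
  - employee 4 (Hank): dept_id=NULL, no match -> kept with NULL
  - employee 5 (Julia): dept_id=NULL, no match -> kept with NULL
All 5 rows appear; 2 have NULL department.

SQL:
SELECT a.name, b.name AS department
FROM employees a
LEFT JOIN departments b ON a.dept_id = b.id

Result:
name   | department
-------+-----------
Nate   | Support   
George | HR        
Quinn  | HR        
Hank   | NULL      
Julia  | NULL      


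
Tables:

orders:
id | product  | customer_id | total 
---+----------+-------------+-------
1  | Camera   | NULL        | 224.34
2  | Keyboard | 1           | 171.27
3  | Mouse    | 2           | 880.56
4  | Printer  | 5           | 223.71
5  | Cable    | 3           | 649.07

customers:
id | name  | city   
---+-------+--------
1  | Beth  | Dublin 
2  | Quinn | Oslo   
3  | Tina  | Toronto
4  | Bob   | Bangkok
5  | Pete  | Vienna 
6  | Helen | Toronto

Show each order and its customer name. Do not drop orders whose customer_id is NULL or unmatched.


LEFT JOIN keeps every row from orders (the left table); where customer_id has no match in customers, the customer columns become NULL. Walk through each order:
  - order 1 (Camera): customer_id=NULL, no match -> kept with NULL
  - order 2 (Keyboard): customer_id=1 -> matches Beth
  - order 3 (Mouse): customer_id=2 -> matches Quinn
  - order 4 (Printer): customer_id=5 -> matches Pete
  - order 5 (Cable): customer_id=3 -> matches Tina
All 5 rows appear; 1 has NULL customer.

SQL:
SELECT a.product, b.name AS customer
FROM orders a
LEFT JOIN customers b ON a.customer_id = b.id

Result:
product  | customer
---------+---------
Camera   | NULL    
Keyboard | Beth    
Mouse    | Quinn   
Printer  | Pete    
Cable    | Tina    


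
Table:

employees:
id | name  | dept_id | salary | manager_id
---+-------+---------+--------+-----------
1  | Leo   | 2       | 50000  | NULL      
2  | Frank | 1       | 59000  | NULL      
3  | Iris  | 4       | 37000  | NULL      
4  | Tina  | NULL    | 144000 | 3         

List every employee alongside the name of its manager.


This is a self-join: employees is joined to a second copy of itself, matching each row's manager_id to another row's id. Use LEFT JOIN so rows with manager_id=NULL are kept.
  - employee 1 (Leo): manager_id=NULL -> NULL
  - employee 2 (Frank): manager_id=NULL -> NULL
  - employee 3 (Iris): manager_id=NULL -> NULL
  - employee 4 (Tina): manager_id=3 -> Iris

SQL:
SELECT a.name AS item, b.name AS manager
FROM employees a
LEFT JOIN employees b ON a.manager_id = b.id

Result:
item  | manager
------+--------
Leo   | NULL   
Frank | NULL   
Iris  | NULL   
Tina  | Iris   


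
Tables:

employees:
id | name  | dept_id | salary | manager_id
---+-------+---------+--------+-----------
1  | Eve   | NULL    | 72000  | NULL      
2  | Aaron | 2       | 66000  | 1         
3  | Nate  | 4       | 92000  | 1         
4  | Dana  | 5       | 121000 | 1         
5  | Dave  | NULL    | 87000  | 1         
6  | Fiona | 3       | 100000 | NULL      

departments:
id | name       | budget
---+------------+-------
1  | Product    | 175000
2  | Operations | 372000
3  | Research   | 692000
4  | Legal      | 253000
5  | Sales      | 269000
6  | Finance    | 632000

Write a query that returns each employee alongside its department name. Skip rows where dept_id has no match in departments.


INNER JOIN keeps only employees rows whose dept_id matches an id in departments. Walk through each employee:
  - employee 1 (Eve): dept_id=NULL, no match -> dropped
  - employee 2 (Aaron): dept_id=2 -> matches Operations
  - employee 3 (Nate): dept_id=4 -> matches Legal
  - employee 4 (Dana): dept_id=5 -> matches Sales
  - employee 5 (Dave): dept_id=NULL, no match -> dropped
  - employee 6 (Fiona): dept_id=3 -> matches Research
So 2 of 6 rows are dropped.

SQL:
SELECT a.name, b.name AS department
FROM employees a
INNER JOIN departments b ON a.dept_id = b.id

Result:
name  | department
------+-----------
Aaron | Operations
Nate  | Legal     
Dana  | Sales     
Fiona | Research  


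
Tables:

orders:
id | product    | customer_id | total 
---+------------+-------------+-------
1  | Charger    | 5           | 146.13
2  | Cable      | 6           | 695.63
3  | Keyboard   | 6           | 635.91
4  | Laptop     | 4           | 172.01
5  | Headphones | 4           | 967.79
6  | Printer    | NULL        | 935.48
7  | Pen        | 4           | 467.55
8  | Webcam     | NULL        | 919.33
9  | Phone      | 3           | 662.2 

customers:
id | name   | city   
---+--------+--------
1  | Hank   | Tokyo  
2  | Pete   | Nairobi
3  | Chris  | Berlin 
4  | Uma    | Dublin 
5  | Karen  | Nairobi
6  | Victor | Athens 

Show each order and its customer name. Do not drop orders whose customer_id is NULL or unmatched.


LEFT JOIN keeps every row from orders (the left table); where customer_id has no match in customers, the customer columns become NULL. Walk through each order:
  - order 1 (Charger): customer_id=5 -> matches Karen
  - order 2 (Cable): customer_id=6 -> matches Victor
  - order 3 (Keyboard): customer_id=6 -> matches Victor
  - order 4 (Laptop): customer_id=4 -> matches Uma
  - order 5 (Headphones): customer_id=4 -> matches Uma
  - order 6 (Printer): customer_id=NULL, no match -> kept with NULL
  - order 7 (Pen): customer_id=4 -> matches Uma
  - order 8 (Webcam): customer_id=NULL, no match -> kept with NULL
  - order 9 (Phone): customer_id=3 -> matches Chris
All 9 rows appear; 2 have NULL customer.

SQL:
SELECT a.product, b.name AS customer
FROM orders a
LEFT JOIN customers b ON a.customer_id = b.id

Result:
product    | customer
-----------+---------
Charger    | Karen   
Cable      | Victor  
Keyboard   | Victor  
Laptop     | Uma     
Headphones | Uma     
Printer    | NULL    
Pen        | Uma     
Webcam     | NULL    
Phone      | Chris   


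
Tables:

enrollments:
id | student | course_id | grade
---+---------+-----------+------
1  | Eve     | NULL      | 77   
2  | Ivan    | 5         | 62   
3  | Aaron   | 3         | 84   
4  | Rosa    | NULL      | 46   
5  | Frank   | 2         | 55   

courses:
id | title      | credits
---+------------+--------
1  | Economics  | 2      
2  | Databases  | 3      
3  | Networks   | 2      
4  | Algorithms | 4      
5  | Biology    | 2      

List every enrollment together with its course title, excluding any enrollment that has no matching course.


INNER JOIN keeps only enrollments rows whose course_id matches an id in courses. Walk through each enrollment:
  - enrollment 1 (Eve): course_id=NULL, no match -> dropped
  - enrollment 2 (Ivan): course_id=5 -> matches Biology
  - enrollment 3 (Aaron): course_id=3 -> matches Networks
  - enrollment 4 (Rosa): course_id=NULL, no match -> dropped
  - enrollment 5 (Frank): course_id=2 -> matches Databases
So 2 of 5 rows are dropped.

SQL:
SELECT a.student, b.title AS course
FROM enrollments a
INNER JOIN courses b ON a.course_id = b.id

Result:
student | course   
--------+----------
Ivan    | Biology  
Aaron   | Networks 
Frank   | Databases


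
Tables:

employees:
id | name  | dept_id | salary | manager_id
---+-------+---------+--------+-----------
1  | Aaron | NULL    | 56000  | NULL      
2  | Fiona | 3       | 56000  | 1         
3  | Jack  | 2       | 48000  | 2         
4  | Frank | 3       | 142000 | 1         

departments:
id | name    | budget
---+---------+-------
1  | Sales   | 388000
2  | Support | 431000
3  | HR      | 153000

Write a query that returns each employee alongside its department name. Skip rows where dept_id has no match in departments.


INNER JOIN keeps only employees rows whose dept_id matches an id in departments. Walk through each employee:
  - employee 1 (Aaron): dept_id=NULL, no match -> dropped
  - employee 2 (Fiona): dept_id=3 -> matches HR
  - employee 3 (Jack): dept_id=2 -> matches Support
  - employee 4 (Frank): dept_id=3 -> matches HR
So 1 of 4 rows is dropped.

SQL:
SELECT a.name, b.name AS department
FROM employees a
INNER JOIN departments b ON a.dept_id = b.id

Result:
name  | department
------+-----------
Fiona | HR        
Jack  | Support   
Frank | HR        


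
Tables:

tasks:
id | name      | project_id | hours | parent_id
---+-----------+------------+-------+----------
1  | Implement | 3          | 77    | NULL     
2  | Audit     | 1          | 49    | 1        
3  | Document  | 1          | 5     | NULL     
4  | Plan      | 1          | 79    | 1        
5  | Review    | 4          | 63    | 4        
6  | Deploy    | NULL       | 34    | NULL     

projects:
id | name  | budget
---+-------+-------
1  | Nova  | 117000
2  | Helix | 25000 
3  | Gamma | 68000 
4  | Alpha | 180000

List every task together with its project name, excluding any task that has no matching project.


INNER JOIN keeps only tasks rows whose project_id matches an id in projects. Walk through each task:
  - task 1 (Implement): project_id=3 -> matches Gamma
  - task 2 (Audit): project_id=1 -> matches Nova
  - task 3 (Document): project_id=1 -> matches Nova
  - task 4 (Plan): project_id=1 -> matches Nova
  - task 5 (Review): project_id=4 -> matches Alpha
  - task 6 (Deploy): project_id=NULL, no match -> dropped
So 1 of 6 rows is dropped.

SQL:
SELECT a.name, b.name AS project
FROM tasks a
INNER JOIN projects b ON a.project_id = b.id

Result:
name      | project
----------+--------
Implement | Gamma  
Audit     | Nova   
Document  | Nova   
Plan      | Nova   
Review    | Alpha  


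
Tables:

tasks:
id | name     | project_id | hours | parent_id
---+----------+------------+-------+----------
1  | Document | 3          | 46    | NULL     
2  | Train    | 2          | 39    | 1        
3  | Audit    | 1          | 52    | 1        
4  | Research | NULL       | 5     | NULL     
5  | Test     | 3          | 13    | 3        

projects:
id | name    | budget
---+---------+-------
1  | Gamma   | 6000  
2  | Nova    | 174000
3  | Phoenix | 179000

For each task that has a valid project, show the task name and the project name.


INNER JOIN keeps only tasks rows whose project_id matches an id in projects. Walk through each task:
  - task 1 (Document): project_id=3 -> matches Phoenix
  - task 2 (Train): project_id=2 -> matches Nova
  - task 3 (Audit): project_id=1 -> matches Gamma
  - task 4 (Research): project_id=NULL, no match -> dropped
  - task 5 (Test): project_id=3 -> matches Phoenix
So 1 of 5 rows is dropped.

SQL:
SELECT a.name, b.name AS project
FROM tasks a
INNER JOIN projects b ON a.project_id = b.id

Result:
name     | project
---------+--------
Document | Phoenix
Train    | Nova   
Audit    | Gamma  
Test     | Phoenix
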